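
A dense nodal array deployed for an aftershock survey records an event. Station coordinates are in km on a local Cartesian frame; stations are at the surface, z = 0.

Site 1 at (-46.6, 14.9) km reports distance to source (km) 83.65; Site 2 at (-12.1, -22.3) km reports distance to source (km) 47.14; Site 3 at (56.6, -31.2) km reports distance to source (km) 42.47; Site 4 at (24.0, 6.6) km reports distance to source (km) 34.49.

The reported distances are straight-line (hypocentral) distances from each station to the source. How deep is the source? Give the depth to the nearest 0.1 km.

Each station gives a sphere (x−x_i)² + (y−y_i)² + z² = d_i² (stations at z=0).
Subtracting the Site 1 sphere from Site 2 and Site 3: z² cancels, leaving linear equations in x and y:
69.0 x − 74.4 y = 3025.27
206.4 x − 92.2 y = 6977.05
Solving: x ≈ 26.701, y ≈ -15.899 km (keep extra digits for the depth step; rounded: 26.7, -15.9).
Then from the Site 1 sphere: z² = 83.65² − (x + 46.6)² − (y − 14.9)² with x = 26.701, y = -15.899, so z ≈ 25.994 ≈ 26.0 km.

depth ≈ 26.0 km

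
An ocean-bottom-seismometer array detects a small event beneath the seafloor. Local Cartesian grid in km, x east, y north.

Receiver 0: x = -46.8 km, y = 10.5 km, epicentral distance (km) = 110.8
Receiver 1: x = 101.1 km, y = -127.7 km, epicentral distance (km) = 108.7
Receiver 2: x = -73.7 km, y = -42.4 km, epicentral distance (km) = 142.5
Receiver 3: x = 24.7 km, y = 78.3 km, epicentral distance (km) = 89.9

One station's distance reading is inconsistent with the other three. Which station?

Receiver 1

Solve using three stations at a time. Using Receiver 0, Receiver 2, Receiver 3 (subtract circle equations pairwise → linear system) gives (x, y) ≈ (62.9, -2.7).
Distances from that point to each station vs reported:
  Receiver 0: calculated 110.5 vs reported 110.8 → residual 0.3 km
  Receiver 1: calculated 130.7 vs reported 108.7 → residual 22.0 km
  Receiver 2: calculated 142.3 vs reported 142.5 → residual 0.2 km
  Receiver 3: calculated 89.6 vs reported 89.9 → residual 0.3 km
Receiver 0, Receiver 2, Receiver 3 are mutually consistent (residuals ≈ 0); Receiver 1 is off by 22.0 km.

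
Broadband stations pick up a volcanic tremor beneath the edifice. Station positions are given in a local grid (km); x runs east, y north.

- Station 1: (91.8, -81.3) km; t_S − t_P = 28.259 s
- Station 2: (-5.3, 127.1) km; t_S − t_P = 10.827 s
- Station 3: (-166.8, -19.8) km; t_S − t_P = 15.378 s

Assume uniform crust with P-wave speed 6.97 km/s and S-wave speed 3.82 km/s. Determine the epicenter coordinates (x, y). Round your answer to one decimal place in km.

-84.0 km east, 80.4 km north

Distance from S−P lag: d = Δt · v_P v_S / (v_P − v_S) = Δt · (6.97·3.82)/(6.97−3.82) ≈ 8.4525·Δt.
So d_Station 1 = 238.86, d_Station 2 = 91.52, d_Station 3 = 129.98 km.
Circle about each station: (x − 91.8)² + (y + 81.3)² = 238.86²; (x + 5.3)² + (y − 127.1)² = 91.52²; (x + 166.8)² + (y + 19.8)² = 129.98².
Subtracting the Station 1 equation from the Station 2 and Station 3 equations removes the quadratic terms:
-194.2 x + 416.8 y = 49823.76
-517.2 x + 123.0 y = 53336.65
Solving the 2×2 system: x ≈ -84.0, y ≈ 80.4 km.
Check against Station 1 (with the unrounded x, y): √((x − 91.8)²+(y + 81.3)²) = 238.86 ≈ 238.86 km. ✓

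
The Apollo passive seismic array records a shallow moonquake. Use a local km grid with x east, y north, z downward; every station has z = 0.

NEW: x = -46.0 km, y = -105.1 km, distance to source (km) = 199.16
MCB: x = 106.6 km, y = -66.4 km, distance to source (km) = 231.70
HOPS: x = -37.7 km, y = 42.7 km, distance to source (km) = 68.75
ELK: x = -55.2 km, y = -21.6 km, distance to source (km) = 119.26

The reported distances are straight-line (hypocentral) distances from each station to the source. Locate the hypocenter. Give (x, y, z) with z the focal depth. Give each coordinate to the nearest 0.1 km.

Each station gives a sphere (x−x_i)² + (y−y_i)² + z² = d_i² (stations at z=0).
Subtracting the NEW sphere from MCB and HOPS: z² cancels, leaving linear equations in x and y:
305.2 x + 77.4 y = -11409.67
16.6 x + 295.6 y = 25020.71
Solving: x ≈ -59.701, y ≈ 87.996 km (keep extra digits for the depth step; rounded: -59.7, 88.0).
Then from the NEW sphere: z² = 199.16² − (x + 46.0)² − (y + 105.1)² with x = -59.701, y = 87.996, so z ≈ 46.807 ≈ 46.8 km.
Check against ELK (with the unrounded solution): distance 119.26 ≈ 119.26 km. ✓

(-59.7, 88.0, 46.8)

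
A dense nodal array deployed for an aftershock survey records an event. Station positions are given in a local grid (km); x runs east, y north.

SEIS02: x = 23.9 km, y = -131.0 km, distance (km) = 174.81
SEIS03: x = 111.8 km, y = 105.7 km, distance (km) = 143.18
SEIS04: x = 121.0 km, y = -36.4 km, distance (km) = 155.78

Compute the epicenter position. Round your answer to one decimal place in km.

Circle about each station: (x − 23.9)² + (y + 131.0)² = 174.81²; (x − 111.8)² + (y − 105.7)² = 143.18²; (x − 121.0)² + (y + 36.4)² = 155.78².
Subtracting pairs of circle equations eliminates x²+y² and gives linear equations (the radical axes):
175.8 x + 473.4 y = 15997.54
194.2 x + 189.2 y = 4524.88
Solving the 2×2 system: x ≈ -15.1, y ≈ 39.4 km.
Check against SEIS02 (with the unrounded x, y): √((x − 23.9)²+(y + 131.0)²) = 174.79 ≈ 174.81 km. ✓

(-15.1, 39.4)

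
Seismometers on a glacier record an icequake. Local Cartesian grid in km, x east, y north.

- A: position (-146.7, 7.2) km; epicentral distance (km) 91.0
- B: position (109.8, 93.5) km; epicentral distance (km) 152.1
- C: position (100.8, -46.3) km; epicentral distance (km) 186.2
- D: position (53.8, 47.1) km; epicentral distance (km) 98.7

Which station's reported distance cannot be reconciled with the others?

A

Solve using three stations at a time. Using B, C, D (subtract circle equations pairwise → linear system) gives (x, y) ≈ (-41.1, 74.3).
Distances from that point to each station vs reported:
  A: calculated 125.1 vs reported 91.0 → residual 34.1 km
  B: calculated 152.1 vs reported 152.1 → residual 0.0 km
  C: calculated 186.2 vs reported 186.2 → residual 0.0 km
  D: calculated 98.7 vs reported 98.7 → residual 0.0 km
B, C, D are mutually consistent (residuals ≈ 0); A is off by 34.1 km.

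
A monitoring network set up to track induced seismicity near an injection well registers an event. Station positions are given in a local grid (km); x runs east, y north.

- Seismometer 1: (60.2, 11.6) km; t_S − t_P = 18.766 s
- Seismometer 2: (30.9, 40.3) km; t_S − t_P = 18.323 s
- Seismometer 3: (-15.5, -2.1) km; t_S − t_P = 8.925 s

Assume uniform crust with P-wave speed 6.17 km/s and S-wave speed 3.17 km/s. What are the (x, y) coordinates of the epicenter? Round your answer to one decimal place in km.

(-43.7, -53.0)

Distance from S−P lag: d = Δt · v_P v_S / (v_P − v_S) = Δt · (6.17·3.17)/(6.17−3.17) ≈ 6.5196·Δt.
So d_Seismometer 1 = 122.35, d_Seismometer 2 = 119.46, d_Seismometer 3 = 58.19 km.
Circle about each station: (x − 60.2)² + (y − 11.6)² = 122.35²; (x − 30.9)² + (y − 40.3)² = 119.46²; (x + 15.5)² + (y + 2.1)² = 58.19².
Subtracting pairs of circle equations eliminates x²+y² and gives linear equations (the radical axes):
-58.6 x + 57.4 y = -480.87
-151.4 x − 27.4 y = 8069.51
Solving the 2×2 system: x ≈ -43.7, y ≈ -53.0 km.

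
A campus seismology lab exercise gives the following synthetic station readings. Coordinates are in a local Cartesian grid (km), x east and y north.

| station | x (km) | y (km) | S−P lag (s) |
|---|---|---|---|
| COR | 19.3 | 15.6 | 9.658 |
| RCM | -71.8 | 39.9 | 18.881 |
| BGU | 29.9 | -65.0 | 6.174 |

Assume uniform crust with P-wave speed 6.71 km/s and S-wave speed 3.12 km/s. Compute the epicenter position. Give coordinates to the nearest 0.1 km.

(5.1, -38.9)

Distance from S−P lag: d = Δt · v_P v_S / (v_P − v_S) = Δt · (6.71·3.12)/(6.71−3.12) ≈ 5.8315·Δt.
So d_COR = 56.32, d_RCM = 110.11, d_BGU = 36.00 km.
Circle about each station: (x − 19.3)² + (y − 15.6)² = 56.32²; (x + 71.8)² + (y − 39.9)² = 110.11²; (x − 29.9)² + (y + 65.0)² = 36.00².
Subtracting the COR equation from the RCM and BGU equations removes the quadratic terms:
-182.2 x + 48.6 y = -2820.87
21.2 x − 161.2 y = 6379.10
Solving the 2×2 system: x ≈ 5.1, y ≈ -38.9 km.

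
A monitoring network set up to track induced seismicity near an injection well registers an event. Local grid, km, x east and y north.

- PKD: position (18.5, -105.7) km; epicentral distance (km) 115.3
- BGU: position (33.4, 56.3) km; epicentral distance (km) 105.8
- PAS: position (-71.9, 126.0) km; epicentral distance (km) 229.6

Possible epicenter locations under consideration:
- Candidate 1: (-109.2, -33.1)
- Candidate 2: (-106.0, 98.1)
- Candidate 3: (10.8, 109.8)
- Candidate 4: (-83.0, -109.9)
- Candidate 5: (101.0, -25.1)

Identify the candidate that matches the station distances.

For each candidate, compare |candidate − station| to the reported distance:
Candidate 1: residuals PKD 31.6, BGU 62.5, PAS 66.2 → max 66.2 km
Candidate 2: residuals PKD 123.5, BGU 39.7, PAS 185.5 → max 185.5 km
Candidate 3: residuals PKD 100.3, BGU 47.7, PAS 145.3 → max 145.3 km
Candidate 4: residuals PKD 13.7, BGU 97.1, PAS 6.6 → max 97.1 km
Candidate 5: residuals PKD 0.0, BGU 0.0, PAS 0.0 → max 0.0 km
Only Candidate 5 has all residuals ≈ 0.

Candidate 5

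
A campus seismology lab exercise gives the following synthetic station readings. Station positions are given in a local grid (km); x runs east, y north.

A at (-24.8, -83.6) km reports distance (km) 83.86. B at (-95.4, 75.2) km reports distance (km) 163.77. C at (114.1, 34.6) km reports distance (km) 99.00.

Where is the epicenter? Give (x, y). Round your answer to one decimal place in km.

Circle about each station: (x + 24.8)² + (y + 83.6)² = 83.86²; (x + 95.4)² + (y − 75.2)² = 163.77²; (x − 114.1)² + (y − 34.6)² = 99.00².
Subtracting pairs of circle equations eliminates x²+y² and gives linear equations (the radical axes):
-141.2 x + 317.6 y = -12635.91
277.8 x + 236.4 y = 3843.47
Solving the 2×2 system: x ≈ 34.6, y ≈ -24.4 km.

34.6 km east, -24.4 km north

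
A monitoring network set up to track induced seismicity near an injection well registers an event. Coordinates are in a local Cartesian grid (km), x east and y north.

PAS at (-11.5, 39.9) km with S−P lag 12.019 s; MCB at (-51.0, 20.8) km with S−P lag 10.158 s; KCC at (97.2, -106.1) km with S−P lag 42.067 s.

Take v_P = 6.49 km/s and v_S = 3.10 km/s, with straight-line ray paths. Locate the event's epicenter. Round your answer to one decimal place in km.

Distance from S−P lag: d = Δt · v_P v_S / (v_P − v_S) = Δt · (6.49·3.10)/(6.49−3.10) ≈ 5.9348·Δt.
So d_PAS = 71.33, d_MCB = 60.29, d_KCC = 249.66 km.
Circle about each station: (x + 11.5)² + (y − 39.9)² = 71.33²; (x + 51.0)² + (y − 20.8)² = 60.29²; (x − 97.2)² + (y + 106.1)² = 249.66².
Subtracting pairs of circle equations eliminates x²+y² and gives linear equations (the radical axes):
-79.0 x − 38.2 y = 2762.46
217.4 x − 292.0 y = -38261.36
Solving the 2×2 system: x ≈ -72.3, y ≈ 77.2 km.
Check against PAS (with the unrounded x, y): √((x + 11.5)²+(y − 39.9)²) = 71.33 ≈ 71.33 km. ✓

(-72.3, 77.2)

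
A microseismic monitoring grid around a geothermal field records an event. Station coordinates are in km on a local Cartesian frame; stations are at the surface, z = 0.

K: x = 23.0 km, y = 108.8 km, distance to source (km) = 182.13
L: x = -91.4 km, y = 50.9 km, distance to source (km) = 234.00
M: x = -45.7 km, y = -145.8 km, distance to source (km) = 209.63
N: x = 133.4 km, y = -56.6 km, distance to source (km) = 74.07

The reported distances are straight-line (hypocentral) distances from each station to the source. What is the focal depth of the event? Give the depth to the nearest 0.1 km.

Each station gives a sphere (x−x_i)² + (y−y_i)² + z² = d_i² (stations at z=0).
Subtracting the K sphere from L and M: z² cancels, leaving linear equations in x and y:
-228.8 x − 115.8 y = -23006.33
-137.4 x − 509.2 y = 206.29
Solving: x ≈ 116.694, y ≈ -31.893 km (keep extra digits for the depth step; rounded: 116.7, -31.9).
Then from the K sphere: z² = 182.13² − (x − 23.0)² − (y − 108.8)² with x = 116.694, y = -31.893, so z ≈ 67.810 ≈ 67.8 km.

z ≈ 67.8 km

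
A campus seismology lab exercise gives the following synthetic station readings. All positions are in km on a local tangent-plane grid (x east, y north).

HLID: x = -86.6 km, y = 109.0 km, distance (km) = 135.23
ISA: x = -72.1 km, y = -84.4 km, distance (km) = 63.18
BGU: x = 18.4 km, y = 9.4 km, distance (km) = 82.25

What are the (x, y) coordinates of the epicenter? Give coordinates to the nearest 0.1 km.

x ≈ -57.2 km, y ≈ -23.0 km

Circle about each station: (x + 86.6)² + (y − 109.0)² = 135.23²; (x + 72.1)² + (y + 84.4)² = 63.18²; (x − 18.4)² + (y − 9.4)² = 82.25².
Subtracting pairs of circle equations eliminates x²+y² and gives linear equations (the radical axes):
29.0 x − 386.8 y = 7236.65
210.0 x − 199.2 y = -7431.55
Solving the 2×2 system: x ≈ -57.2, y ≈ -23.0 km.
Check against HLID (with the unrounded x, y): √((x + 86.6)²+(y − 109.0)²) = 135.23 ≈ 135.23 km. ✓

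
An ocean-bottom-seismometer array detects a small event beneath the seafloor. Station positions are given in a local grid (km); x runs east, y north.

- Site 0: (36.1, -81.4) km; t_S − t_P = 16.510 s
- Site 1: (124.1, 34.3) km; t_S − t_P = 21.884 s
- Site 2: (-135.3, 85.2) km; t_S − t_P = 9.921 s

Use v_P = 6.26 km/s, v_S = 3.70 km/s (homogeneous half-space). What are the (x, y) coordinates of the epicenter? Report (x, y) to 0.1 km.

Distance from S−P lag: d = Δt · v_P v_S / (v_P − v_S) = Δt · (6.26·3.70)/(6.26−3.70) ≈ 9.0477·Δt.
So d_Site 0 = 149.38, d_Site 1 = 198.00, d_Site 2 = 89.76 km.
Circle about each station: (x − 36.1)² + (y + 81.4)² = 149.38²; (x − 124.1)² + (y − 34.3)² = 198.00²; (x + 135.3)² + (y − 85.2)² = 89.76².
Subtracting the Site 0 equation from the Site 1 and Site 2 equations removes the quadratic terms:
176.0 x + 231.4 y = -8241.49
-342.8 x + 333.2 y = 31893.49
Solving the 2×2 system: x ≈ -73.4, y ≈ 20.2 km.

(-73.4, 20.2)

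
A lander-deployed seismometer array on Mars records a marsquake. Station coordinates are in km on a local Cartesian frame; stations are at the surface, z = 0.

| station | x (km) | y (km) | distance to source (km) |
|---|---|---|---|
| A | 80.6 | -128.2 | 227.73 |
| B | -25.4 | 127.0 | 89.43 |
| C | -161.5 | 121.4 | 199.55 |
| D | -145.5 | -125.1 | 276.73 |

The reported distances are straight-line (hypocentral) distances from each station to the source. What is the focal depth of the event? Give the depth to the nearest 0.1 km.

depth ≈ 60.2 km

Each station gives a sphere (x−x_i)² + (y−y_i)² + z² = d_i² (stations at z=0).
Subtracting the A sphere from B and C: z² cancels, leaving linear equations in x and y:
-212.0 x + 510.4 y = 37705.79
-484.2 x + 499.2 y = 29929.36
Solving: x ≈ 25.100, y ≈ 84.301 km (keep extra digits for the depth step; rounded: 25.1, 84.3).
Then from the A sphere: z² = 227.73² − (x − 80.6)² − (y + 128.2)² with x = 25.100, y = 84.301, so z ≈ 60.200 ≈ 60.2 km.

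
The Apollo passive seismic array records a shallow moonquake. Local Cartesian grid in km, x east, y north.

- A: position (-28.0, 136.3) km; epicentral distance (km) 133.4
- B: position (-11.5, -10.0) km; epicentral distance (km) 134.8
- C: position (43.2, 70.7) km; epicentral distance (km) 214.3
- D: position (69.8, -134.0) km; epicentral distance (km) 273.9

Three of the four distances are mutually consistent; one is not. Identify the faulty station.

C

Solve using three stations at a time. Using A, B, D (subtract circle equations pairwise → linear system) gives (x, y) ≈ (-131.6, 51.8).
Distances from that point to each station vs reported:
  A: calculated 133.7 vs reported 133.4 → residual 0.3 km
  B: calculated 135.1 vs reported 134.8 → residual 0.3 km
  C: calculated 175.9 vs reported 214.3 → residual 38.4 km
  D: calculated 274.1 vs reported 273.9 → residual 0.2 km
A, B, D are mutually consistent (residuals ≈ 0); C is off by 38.4 km.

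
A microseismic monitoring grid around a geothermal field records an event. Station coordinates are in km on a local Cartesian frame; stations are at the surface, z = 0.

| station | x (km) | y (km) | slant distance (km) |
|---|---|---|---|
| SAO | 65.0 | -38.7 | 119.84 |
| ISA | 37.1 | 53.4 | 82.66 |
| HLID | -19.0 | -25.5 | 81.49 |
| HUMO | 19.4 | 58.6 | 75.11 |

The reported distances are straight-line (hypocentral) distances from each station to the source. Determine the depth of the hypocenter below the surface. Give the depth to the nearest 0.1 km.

Each station gives a sphere (x−x_i)² + (y−y_i)² + z² = d_i² (stations at z=0).
Subtracting the SAO sphere from ISA and HLID: z² cancels, leaving linear equations in x and y:
-55.8 x + 184.2 y = 6034.23
-168.0 x + 26.4 y = 3009.57
Solving: x ≈ -13.404, y ≈ 28.699 km (keep extra digits for the depth step; rounded: -13.4, 28.7).
Then from the SAO sphere: z² = 119.84² − (x − 65.0)² − (y + 38.7)² with x = -13.404, y = 28.699, so z ≈ 60.595 ≈ 60.6 km.

z ≈ 60.6 km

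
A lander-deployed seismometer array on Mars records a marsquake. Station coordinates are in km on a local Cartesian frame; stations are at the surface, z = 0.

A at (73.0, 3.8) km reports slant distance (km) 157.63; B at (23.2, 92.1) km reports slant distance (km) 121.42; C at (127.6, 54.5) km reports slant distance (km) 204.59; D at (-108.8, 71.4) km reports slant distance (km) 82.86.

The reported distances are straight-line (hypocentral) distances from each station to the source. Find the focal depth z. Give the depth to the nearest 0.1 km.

z ≈ 64.1 km

Each station gives a sphere (x−x_i)² + (y−y_i)² + z² = d_i² (stations at z=0).
Subtracting the A sphere from B and C: z² cancels, leaving linear equations in x and y:
-99.6 x + 176.6 y = 13781.61
109.2 x + 101.4 y = -3101.28
Solving: x ≈ -66.197, y ≈ 40.704 km (keep extra digits for the depth step; rounded: -66.2, 40.7).
Then from the A sphere: z² = 157.63² − (x − 73.0)² − (y − 3.8)² with x = -66.197, y = 40.704, so z ≈ 64.105 ≈ 64.1 km.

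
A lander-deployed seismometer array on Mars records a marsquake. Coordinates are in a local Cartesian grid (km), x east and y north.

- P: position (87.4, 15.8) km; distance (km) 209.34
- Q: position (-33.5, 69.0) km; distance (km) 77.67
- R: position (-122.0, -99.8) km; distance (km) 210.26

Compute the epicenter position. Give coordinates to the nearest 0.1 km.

Circle about each station: (x − 87.4)² + (y − 15.8)² = 209.34²; (x + 33.5)² + (y − 69.0)² = 77.67²; (x + 122.0)² + (y + 99.8)² = 210.26².
Subtracting the P equation from the Q and R equations removes the quadratic terms:
-241.8 x + 106.4 y = 35785.46
-418.8 x − 231.2 y = 16569.61
Solving the 2×2 system: x ≈ -99.9, y ≈ 109.3 km.
Check against P (with the unrounded x, y): √((x − 87.4)²+(y − 15.8)²) = 209.34 ≈ 209.34 km. ✓

x ≈ -99.9 km, y ≈ 109.3 km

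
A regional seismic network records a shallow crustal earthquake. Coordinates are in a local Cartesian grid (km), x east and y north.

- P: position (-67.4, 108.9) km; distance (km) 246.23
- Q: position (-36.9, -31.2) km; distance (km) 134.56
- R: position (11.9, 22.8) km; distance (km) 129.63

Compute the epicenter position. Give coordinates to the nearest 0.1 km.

Circle about each station: (x + 67.4)² + (y − 108.9)² = 246.23²; (x + 36.9)² + (y + 31.2)² = 134.56²; (x − 11.9)² + (y − 22.8)² = 129.63².
Subtracting the P equation from the Q and R equations removes the quadratic terms:
61.0 x − 280.2 y = 28455.90
158.6 x − 172.2 y = 28084.76
Solving the 2×2 system: x ≈ 87.5, y ≈ -82.5 km.

(87.5, -82.5)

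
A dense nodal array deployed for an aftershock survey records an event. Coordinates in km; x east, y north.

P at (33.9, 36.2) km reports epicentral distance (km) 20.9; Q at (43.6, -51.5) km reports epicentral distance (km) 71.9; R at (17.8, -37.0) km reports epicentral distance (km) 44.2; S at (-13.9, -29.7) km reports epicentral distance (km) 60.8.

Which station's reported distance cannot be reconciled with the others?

Solve using three stations at a time. Using P, Q, S (subtract circle equations pairwise → linear system) gives (x, y) ≈ (24.2, 17.7).
Distances from that point to each station vs reported:
  P: calculated 20.9 vs reported 20.9 → residual 0.0 km
  Q: calculated 71.9 vs reported 71.9 → residual 0.0 km
  R: calculated 55.1 vs reported 44.2 → residual 10.9 km
  S: calculated 60.8 vs reported 60.8 → residual 0.0 km
P, Q, S are mutually consistent (residuals ≈ 0); R is off by 10.9 km.

R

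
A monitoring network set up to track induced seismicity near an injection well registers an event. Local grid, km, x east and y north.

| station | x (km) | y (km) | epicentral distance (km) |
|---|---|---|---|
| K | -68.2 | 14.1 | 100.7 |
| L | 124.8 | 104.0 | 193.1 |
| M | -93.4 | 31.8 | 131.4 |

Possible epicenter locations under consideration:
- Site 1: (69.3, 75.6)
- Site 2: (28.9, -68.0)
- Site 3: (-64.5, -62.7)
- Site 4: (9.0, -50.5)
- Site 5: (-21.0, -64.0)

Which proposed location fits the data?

Site 4

For each candidate, compare |candidate − station| to the reported distance:
Site 1: residuals K 49.9, L 130.8, M 37.1 → max 130.8 km
Site 2: residuals K 26.5, L 3.8, M 26.5 → max 26.5 km
Site 3: residuals K 23.8, L 59.1, M 32.6 → max 59.1 km
Site 4: residuals K 0.0, L 0.0, M 0.0 → max 0.0 km
Site 5: residuals K 9.4, L 29.3, M 11.3 → max 29.3 km
Only Site 4 has all residuals ≈ 0.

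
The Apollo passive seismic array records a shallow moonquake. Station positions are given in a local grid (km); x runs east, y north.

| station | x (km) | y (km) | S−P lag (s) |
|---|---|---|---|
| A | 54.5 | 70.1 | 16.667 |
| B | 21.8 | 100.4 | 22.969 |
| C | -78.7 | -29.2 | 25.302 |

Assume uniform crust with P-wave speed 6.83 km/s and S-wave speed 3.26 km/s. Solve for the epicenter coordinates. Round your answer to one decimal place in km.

Distance from S−P lag: d = Δt · v_P v_S / (v_P − v_S) = Δt · (6.83·3.26)/(6.83−3.26) ≈ 6.2369·Δt.
So d_A = 103.95, d_B = 143.26, d_C = 157.81 km.
Circle about each station: (x − 54.5)² + (y − 70.1)² = 103.95²; (x − 21.8)² + (y − 100.4)² = 143.26²; (x + 78.7)² + (y + 29.2)² = 157.81².
Subtracting pairs of circle equations eliminates x²+y² and gives linear equations (the radical axes):
-65.4 x + 60.6 y = -7046.69
-266.4 x − 198.6 y = -14936.32
Solving the 2×2 system: x ≈ 79.1, y ≈ -30.9 km.

(79.1, -30.9)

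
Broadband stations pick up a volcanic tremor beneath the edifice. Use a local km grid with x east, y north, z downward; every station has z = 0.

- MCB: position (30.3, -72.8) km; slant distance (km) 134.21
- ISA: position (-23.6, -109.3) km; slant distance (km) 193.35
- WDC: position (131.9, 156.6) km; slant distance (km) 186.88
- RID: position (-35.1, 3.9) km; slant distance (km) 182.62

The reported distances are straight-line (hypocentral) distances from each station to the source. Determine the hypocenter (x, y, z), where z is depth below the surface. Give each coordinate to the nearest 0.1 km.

Each station gives a sphere (x−x_i)² + (y−y_i)² + z² = d_i² (stations at z=0).
Subtracting the MCB sphere from ISA and WDC: z² cancels, leaving linear equations in x and y:
-107.8 x − 73.0 y = -13086.38
203.2 x + 458.8 y = 18791.43
Solving: x ≈ 133.783, y ≈ -18.294 km (keep extra digits for the depth step; rounded: 133.8, -18.3).
Then from the MCB sphere: z² = 134.21² − (x − 30.3)² − (y + 72.8)² with x = 133.783, y = -18.294, so z ≈ 65.823 ≈ 65.8 km.

(133.8, -18.3, 65.8)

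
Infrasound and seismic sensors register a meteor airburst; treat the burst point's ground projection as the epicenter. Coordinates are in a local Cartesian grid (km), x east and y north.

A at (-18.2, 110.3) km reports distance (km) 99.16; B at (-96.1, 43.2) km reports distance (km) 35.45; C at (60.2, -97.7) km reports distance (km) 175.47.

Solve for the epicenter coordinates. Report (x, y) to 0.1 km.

Circle about each station: (x + 18.2)² + (y − 110.3)² = 99.16²; (x + 96.1)² + (y − 43.2)² = 35.45²; (x − 60.2)² + (y + 97.7)² = 175.47².
Subtracting the A equation from the B and C equations removes the quadratic terms:
-155.8 x − 134.2 y = 7180.12
156.8 x − 416.0 y = -20285.02
Solving the 2×2 system: x ≈ -66.5, y ≈ 23.7 km.
Check against A (with the unrounded x, y): √((x + 18.2)²+(y − 110.3)²) = 99.16 ≈ 99.16 km. ✓

-66.5 km east, 23.7 km north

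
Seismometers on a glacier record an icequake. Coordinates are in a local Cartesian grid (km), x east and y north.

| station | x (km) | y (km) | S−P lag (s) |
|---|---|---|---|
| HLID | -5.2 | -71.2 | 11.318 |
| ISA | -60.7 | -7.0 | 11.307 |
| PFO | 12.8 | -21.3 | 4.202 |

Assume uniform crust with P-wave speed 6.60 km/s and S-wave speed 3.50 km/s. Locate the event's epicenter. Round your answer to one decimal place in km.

Distance from S−P lag: d = Δt · v_P v_S / (v_P − v_S) = Δt · (6.60·3.50)/(6.60−3.50) ≈ 7.4516·Δt.
So d_HLID = 84.34, d_ISA = 84.26, d_PFO = 31.31 km.
Circle about each station: (x + 5.2)² + (y + 71.2)² = 84.34²; (x + 60.7)² + (y + 7.0)² = 84.26²; (x − 12.8)² + (y + 21.3)² = 31.31².
Subtracting pairs of circle equations eliminates x²+y² and gives linear equations (the radical axes):
-111.0 x + 128.4 y = -1349.50
36.0 x + 99.8 y = 1653.97
Solving the 2×2 system: x ≈ 22.1, y ≈ 8.6 km.

(22.1, 8.6)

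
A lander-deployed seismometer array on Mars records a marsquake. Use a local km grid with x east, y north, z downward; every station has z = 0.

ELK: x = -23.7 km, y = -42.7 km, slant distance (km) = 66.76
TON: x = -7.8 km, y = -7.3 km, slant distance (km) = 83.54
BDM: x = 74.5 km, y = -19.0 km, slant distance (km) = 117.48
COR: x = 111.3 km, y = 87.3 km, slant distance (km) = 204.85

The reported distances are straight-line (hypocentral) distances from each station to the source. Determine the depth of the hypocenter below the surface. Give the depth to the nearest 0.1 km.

63.6 km

Each station gives a sphere (x−x_i)² + (y−y_i)² + z² = d_i² (stations at z=0).
Subtracting the ELK sphere from TON and BDM: z² cancels, leaving linear equations in x and y:
31.8 x + 70.8 y = -4792.88
196.4 x + 47.4 y = -5818.38
Solving: x ≈ -14.903, y ≈ -61.003 km (keep extra digits for the depth step; rounded: -14.9, -61.0).
Then from the ELK sphere: z² = 66.76² − (x + 23.7)² − (y + 42.7)² with x = -14.903, y = -61.003, so z ≈ 63.596 ≈ 63.6 km.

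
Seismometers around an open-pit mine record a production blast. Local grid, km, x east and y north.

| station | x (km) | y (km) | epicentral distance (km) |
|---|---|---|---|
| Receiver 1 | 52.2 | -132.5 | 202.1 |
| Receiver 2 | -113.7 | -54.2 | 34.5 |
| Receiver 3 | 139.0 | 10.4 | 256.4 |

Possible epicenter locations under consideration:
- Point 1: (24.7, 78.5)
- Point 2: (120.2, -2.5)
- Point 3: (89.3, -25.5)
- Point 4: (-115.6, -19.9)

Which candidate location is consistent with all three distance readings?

Point 4

For each candidate, compare |candidate − station| to the reported distance:
Point 1: residuals Receiver 1 10.7, Receiver 2 157.2, Receiver 3 123.4 → max 157.2 km
Point 2: residuals Receiver 1 55.4, Receiver 2 205.0, Receiver 3 233.6 → max 233.6 km
Point 3: residuals Receiver 1 88.9, Receiver 2 170.5, Receiver 3 195.1 → max 195.1 km
Point 4: residuals Receiver 1 0.0, Receiver 2 0.1, Receiver 3 0.0 → max 0.1 km
Only Point 4 has all residuals ≈ 0.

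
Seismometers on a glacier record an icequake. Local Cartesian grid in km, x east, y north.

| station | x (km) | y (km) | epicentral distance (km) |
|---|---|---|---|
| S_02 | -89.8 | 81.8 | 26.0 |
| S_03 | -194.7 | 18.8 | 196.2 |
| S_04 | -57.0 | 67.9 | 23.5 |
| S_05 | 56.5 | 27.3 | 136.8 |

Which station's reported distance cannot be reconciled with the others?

Solve using three stations at a time. Using S_02, S_04, S_05 (subtract circle equations pairwise → linear system) gives (x, y) ≈ (-65.1, 90.0).
Distances from that point to each station vs reported:
  S_02: calculated 26.0 vs reported 26.0 → residual 0.0 km
  S_03: calculated 147.9 vs reported 196.2 → residual 48.3 km
  S_04: calculated 23.6 vs reported 23.5 → residual 0.1 km
  S_05: calculated 136.8 vs reported 136.8 → residual 0.0 km
S_02, S_04, S_05 are mutually consistent (residuals ≈ 0); S_03 is off by 48.3 km.

S_03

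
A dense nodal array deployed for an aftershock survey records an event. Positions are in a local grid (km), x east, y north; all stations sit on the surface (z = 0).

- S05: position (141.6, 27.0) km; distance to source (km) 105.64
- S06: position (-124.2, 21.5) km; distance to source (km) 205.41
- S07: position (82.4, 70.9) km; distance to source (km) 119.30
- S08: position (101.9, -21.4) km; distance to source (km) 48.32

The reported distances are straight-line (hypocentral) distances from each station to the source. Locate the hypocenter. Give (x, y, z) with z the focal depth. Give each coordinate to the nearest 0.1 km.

Each station gives a sphere (x−x_i)² + (y−y_i)² + z² = d_i² (stations at z=0).
Subtracting the S05 sphere from S06 and S07: z² cancels, leaving linear equations in x and y:
-531.6 x − 11.0 y = -35925.13
-118.4 x + 87.8 y = -12035.67
Solving: x ≈ 68.504, y ≈ -44.701 km (keep extra digits for the depth step; rounded: 68.5, -44.7).
Then from the S05 sphere: z² = 105.64² − (x − 141.6)² − (y − 27.0)² with x = 68.504, y = -44.701, so z ≈ 25.995 ≈ 26.0 km.

(68.5, -44.7, 26.0)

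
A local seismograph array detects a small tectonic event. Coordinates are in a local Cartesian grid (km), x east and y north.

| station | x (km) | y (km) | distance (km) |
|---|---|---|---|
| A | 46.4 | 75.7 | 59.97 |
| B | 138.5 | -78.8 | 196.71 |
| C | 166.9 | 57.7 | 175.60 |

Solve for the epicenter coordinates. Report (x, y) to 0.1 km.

(-8.6, 51.8)

Circle about each station: (x − 46.4)² + (y − 75.7)² = 59.97²; (x − 138.5)² + (y + 78.8)² = 196.71²; (x − 166.9)² + (y − 57.7)² = 175.60².
Subtracting the A equation from the B and C equations removes the quadratic terms:
184.2 x − 309.0 y = -17590.18
241.0 x − 36.0 y = -3937.51
Solving the 2×2 system: x ≈ -8.6, y ≈ 51.8 km.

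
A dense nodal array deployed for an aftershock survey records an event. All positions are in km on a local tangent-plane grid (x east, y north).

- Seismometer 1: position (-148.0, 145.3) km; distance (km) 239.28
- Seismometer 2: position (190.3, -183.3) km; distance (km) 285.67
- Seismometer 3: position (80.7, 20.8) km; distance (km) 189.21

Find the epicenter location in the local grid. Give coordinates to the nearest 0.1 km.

Circle about each station: (x + 148.0)² + (y − 145.3)² = 239.28²; (x − 190.3)² + (y + 183.3)² = 285.67²; (x − 80.7)² + (y − 20.8)² = 189.21².
Subtracting pairs of circle equations eliminates x²+y² and gives linear equations (the radical axes):
676.6 x − 657.2 y = 2444.46
457.4 x − 249.0 y = -14616.47
Solving the 2×2 system: x ≈ -77.3, y ≈ -83.3 km.

-77.3 km east, -83.3 km north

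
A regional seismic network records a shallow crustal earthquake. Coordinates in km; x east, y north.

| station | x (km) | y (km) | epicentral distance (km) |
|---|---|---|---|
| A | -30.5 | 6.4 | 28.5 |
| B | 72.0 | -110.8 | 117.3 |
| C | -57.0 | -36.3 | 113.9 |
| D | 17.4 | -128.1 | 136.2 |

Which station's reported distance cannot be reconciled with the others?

Solve using three stations at a time. Using B, C, D (subtract circle equations pairwise → linear system) gives (x, y) ≈ (49.4, 4.2).
Distances from that point to each station vs reported:
  A: calculated 79.9 vs reported 28.5 → residual 51.4 km
  B: calculated 117.2 vs reported 117.3 → residual 0.1 km
  C: calculated 113.8 vs reported 113.9 → residual 0.1 km
  D: calculated 136.2 vs reported 136.2 → residual 0.0 km
B, C, D are mutually consistent (residuals ≈ 0); A is off by 51.4 km.

A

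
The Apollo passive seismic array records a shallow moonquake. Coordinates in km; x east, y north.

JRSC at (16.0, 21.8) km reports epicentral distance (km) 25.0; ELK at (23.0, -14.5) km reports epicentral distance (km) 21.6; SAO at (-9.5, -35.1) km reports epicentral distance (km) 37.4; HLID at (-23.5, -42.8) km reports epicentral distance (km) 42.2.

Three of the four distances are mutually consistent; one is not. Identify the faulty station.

Solve using three stations at a time. Using JRSC, ELK, SAO (subtract circle equations pairwise → linear system) gives (x, y) ≈ (6.1, -1.1).
Distances from that point to each station vs reported:
  JRSC: calculated 25.0 vs reported 25.0 → residual 0.0 km
  ELK: calculated 21.6 vs reported 21.6 → residual 0.0 km
  SAO: calculated 37.4 vs reported 37.4 → residual 0.0 km
  HLID: calculated 51.1 vs reported 42.2 → residual 8.9 km
JRSC, ELK, SAO are mutually consistent (residuals ≈ 0); HLID is off by 8.9 km.

HLID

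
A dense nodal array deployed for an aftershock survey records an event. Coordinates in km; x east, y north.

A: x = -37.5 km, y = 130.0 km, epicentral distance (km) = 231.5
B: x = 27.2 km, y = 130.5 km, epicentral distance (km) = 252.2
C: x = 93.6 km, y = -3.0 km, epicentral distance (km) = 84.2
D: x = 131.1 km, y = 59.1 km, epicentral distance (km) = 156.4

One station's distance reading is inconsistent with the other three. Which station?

Solve using three stations at a time. Using A, C, D (subtract circle equations pairwise → linear system) gives (x, y) ≈ (59.8, -80.1).
Distances from that point to each station vs reported:
  A: calculated 231.5 vs reported 231.5 → residual 0.0 km
  B: calculated 213.1 vs reported 252.2 → residual 39.1 km
  C: calculated 84.2 vs reported 84.2 → residual 0.0 km
  D: calculated 156.4 vs reported 156.4 → residual 0.0 km
A, C, D are mutually consistent (residuals ≈ 0); B is off by 39.1 km.

B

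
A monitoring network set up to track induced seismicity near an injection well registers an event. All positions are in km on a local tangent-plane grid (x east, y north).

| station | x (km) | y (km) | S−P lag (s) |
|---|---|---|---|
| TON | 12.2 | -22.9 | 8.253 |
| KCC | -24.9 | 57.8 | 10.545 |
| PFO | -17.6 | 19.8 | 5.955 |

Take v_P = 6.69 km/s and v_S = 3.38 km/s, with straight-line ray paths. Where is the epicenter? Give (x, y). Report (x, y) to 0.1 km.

Distance from S−P lag: d = Δt · v_P v_S / (v_P − v_S) = Δt · (6.69·3.38)/(6.69−3.38) ≈ 6.8315·Δt.
So d_TON = 56.38, d_KCC = 72.04, d_PFO = 40.68 km.
Circle about each station: (x − 12.2)² + (y + 22.9)² = 56.38²; (x + 24.9)² + (y − 57.8)² = 72.04²; (x + 17.6)² + (y − 19.8)² = 40.68².
Subtracting pairs of circle equations eliminates x²+y² and gives linear equations (the radical axes):
-74.2 x + 161.4 y = 1276.54
-59.6 x + 85.4 y = 1552.39
Solving the 2×2 system: x ≈ -43.1, y ≈ -11.9 km.

-43.1 km east, -11.9 km north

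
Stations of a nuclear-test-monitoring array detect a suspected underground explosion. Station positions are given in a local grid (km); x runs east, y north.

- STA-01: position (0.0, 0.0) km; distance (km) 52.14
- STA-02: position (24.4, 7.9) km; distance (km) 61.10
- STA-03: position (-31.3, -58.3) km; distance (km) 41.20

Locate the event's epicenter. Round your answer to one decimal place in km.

Circle about each station: x² + y² = 52.14²; (x − 24.4)² + (y − 7.9)² = 61.10²; (x + 31.3)² + (y + 58.3)² = 41.20².
Subtracting pairs of circle equations eliminates x²+y² and gives linear equations (the radical axes):
48.8 x + 15.8 y = -356.86
-62.6 x − 116.6 y = 5399.72
Solving the 2×2 system: x ≈ 9.3, y ≈ -51.3 km.

(9.3, -51.3)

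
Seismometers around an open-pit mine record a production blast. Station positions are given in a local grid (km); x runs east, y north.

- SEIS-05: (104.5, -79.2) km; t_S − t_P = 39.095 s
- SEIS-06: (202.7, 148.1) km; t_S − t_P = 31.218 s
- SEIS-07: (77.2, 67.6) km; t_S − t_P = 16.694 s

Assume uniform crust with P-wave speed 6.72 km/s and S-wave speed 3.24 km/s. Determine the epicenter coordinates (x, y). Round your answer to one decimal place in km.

Distance from S−P lag: d = Δt · v_P v_S / (v_P − v_S) = Δt · (6.72·3.24)/(6.72−3.24) ≈ 6.2566·Δt.
So d_SEIS-05 = 244.60, d_SEIS-06 = 195.32, d_SEIS-07 = 104.45 km.
Circle about each station: (x − 104.5)² + (y + 79.2)² = 244.60²; (x − 202.7)² + (y − 148.1)² = 195.32²; (x − 77.2)² + (y − 67.6)² = 104.45².
Subtracting the SEIS-05 equation from the SEIS-06 and SEIS-07 equations removes the quadratic terms:
196.4 x + 454.6 y = 67507.27
-54.6 x + 293.6 y = 42256.07
Solving the 2×2 system: x ≈ 7.4, y ≈ 145.3 km.

(7.4, 145.3)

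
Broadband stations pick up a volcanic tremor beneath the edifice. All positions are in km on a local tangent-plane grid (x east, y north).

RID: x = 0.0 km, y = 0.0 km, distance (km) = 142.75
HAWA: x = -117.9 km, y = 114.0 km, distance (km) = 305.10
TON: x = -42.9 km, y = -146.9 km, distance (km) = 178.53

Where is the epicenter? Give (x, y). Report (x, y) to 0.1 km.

120.9 km east, -75.9 km north

Circle about each station: x² + y² = 142.75²; (x + 117.9)² + (y − 114.0)² = 305.10²; (x + 42.9)² + (y + 146.9)² = 178.53².
Subtracting the RID equation from the HAWA and TON equations removes the quadratic terms:
-235.8 x + 228.0 y = -45812.04
-85.8 x − 293.8 y = 11924.62
Solving the 2×2 system: x ≈ 120.9, y ≈ -75.9 km.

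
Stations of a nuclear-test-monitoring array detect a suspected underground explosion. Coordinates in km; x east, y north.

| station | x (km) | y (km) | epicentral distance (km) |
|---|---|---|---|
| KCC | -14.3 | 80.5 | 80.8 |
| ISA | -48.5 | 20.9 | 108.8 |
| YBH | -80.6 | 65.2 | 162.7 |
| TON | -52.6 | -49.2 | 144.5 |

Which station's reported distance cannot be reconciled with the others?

YBH

Solve using three stations at a time. Using KCC, ISA, TON (subtract circle equations pairwise → linear system) gives (x, y) ≈ (57.9, 44.0).
Distances from that point to each station vs reported:
  KCC: calculated 80.9 vs reported 80.8 → residual 0.1 km
  ISA: calculated 108.9 vs reported 108.8 → residual 0.1 km
  YBH: calculated 140.1 vs reported 162.7 → residual 22.6 km
  TON: calculated 144.5 vs reported 144.5 → residual 0.0 km
KCC, ISA, TON are mutually consistent (residuals ≈ 0); YBH is off by 22.6 km.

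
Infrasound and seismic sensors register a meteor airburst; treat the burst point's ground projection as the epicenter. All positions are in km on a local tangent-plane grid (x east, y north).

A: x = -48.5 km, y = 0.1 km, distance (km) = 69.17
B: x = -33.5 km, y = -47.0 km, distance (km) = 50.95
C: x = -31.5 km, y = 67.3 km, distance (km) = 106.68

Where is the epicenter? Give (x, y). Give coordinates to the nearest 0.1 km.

Circle about each station: (x + 48.5)² + (y − 0.1)² = 69.17²; (x + 33.5)² + (y + 47.0)² = 50.95²; (x + 31.5)² + (y − 67.3)² = 106.68².
Subtracting the A equation from the B and C equations removes the quadratic terms:
30.0 x − 94.2 y = 3167.58
34.0 x + 134.4 y = -3426.85
Solving the 2×2 system: x ≈ 14.2, y ≈ -29.1 km.
Check against A (with the unrounded x, y): √((x + 48.5)²+(y − 0.1)²) = 69.19 ≈ 69.17 km. ✓

x ≈ 14.2 km, y ≈ -29.1 km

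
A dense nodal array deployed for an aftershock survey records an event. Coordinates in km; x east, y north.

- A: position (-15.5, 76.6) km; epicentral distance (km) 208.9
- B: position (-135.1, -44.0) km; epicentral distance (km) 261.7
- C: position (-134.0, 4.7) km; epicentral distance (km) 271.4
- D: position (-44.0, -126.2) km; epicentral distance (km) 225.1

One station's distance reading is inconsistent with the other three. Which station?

D

Solve using three stations at a time. Using A, B, C (subtract circle equations pairwise → linear system) gives (x, y) ≈ (124.3, -78.6).
Distances from that point to each station vs reported:
  A: calculated 208.8 vs reported 208.9 → residual 0.1 km
  B: calculated 261.7 vs reported 261.7 → residual 0.0 km
  C: calculated 271.4 vs reported 271.4 → residual 0.0 km
  D: calculated 174.9 vs reported 225.1 → residual 50.2 km
A, B, C are mutually consistent (residuals ≈ 0); D is off by 50.2 km.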